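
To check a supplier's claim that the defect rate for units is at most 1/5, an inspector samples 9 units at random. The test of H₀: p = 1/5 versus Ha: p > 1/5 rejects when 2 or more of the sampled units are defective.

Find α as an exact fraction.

α = P(reject H₀ | H₀ true) = P(K ≥ 2 | p = 1/5), K ~ Binomial(9, 1/5).
Computing the lower-tail complement: 1 − 851968/1953125 = 1101157/1953125.

1101157/1953125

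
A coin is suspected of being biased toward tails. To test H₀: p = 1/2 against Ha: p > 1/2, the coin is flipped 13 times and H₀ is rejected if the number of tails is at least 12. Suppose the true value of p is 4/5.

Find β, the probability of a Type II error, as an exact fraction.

935490453/1220703125

A Type II error is failing to reject when Ha holds: with p = 4/5, β = P(S ≤ 11).
Summing C(13,j)·(4/5)^j·(1/5)^{13-j} for j = 0..11 gives 935490453/1220703125.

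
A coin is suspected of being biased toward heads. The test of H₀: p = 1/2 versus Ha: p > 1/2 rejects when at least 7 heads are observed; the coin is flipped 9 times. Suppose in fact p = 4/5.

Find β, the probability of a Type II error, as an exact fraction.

β = P(fail to reject H₀ | Ha true) = P(S ≤ 6 | p = 4/5), S ~ Binomial(9, 4/5).
Adding the binomial probabilities P(S=0)+…+P(S=6) at p = 4/5 gives 511333/1953125.

511333/1953125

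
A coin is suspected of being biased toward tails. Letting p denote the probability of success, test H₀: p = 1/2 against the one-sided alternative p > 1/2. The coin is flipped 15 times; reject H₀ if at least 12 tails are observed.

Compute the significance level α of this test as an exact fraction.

9/512

α = P(reject H₀ | H₀ true) = P(X ≥ 12 | p = 1/2), with X ~ Binomial(15, 1/2).
Summing the upper tail: (455 + 105 + 15 + 1) / 2^15 = 576/32768 = 9/512.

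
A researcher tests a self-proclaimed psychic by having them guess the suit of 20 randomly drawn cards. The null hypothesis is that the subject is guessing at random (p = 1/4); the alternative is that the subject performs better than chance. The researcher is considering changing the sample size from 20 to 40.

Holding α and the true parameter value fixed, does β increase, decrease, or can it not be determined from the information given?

It decreases.

A larger sample reduces the standard error, pulling the sampling distribution under Ha further from the non-rejection region.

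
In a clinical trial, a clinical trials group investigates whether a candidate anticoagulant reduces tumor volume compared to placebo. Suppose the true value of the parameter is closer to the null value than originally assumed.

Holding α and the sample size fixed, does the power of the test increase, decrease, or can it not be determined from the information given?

It decreases.

When the true parameter is near the null value, the test has a harder time distinguishing Ha from H₀.
Since power = 1 − β and β increases, power decreases.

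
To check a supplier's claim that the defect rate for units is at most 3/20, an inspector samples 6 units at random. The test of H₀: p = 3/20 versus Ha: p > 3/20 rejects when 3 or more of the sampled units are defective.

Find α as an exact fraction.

302967/6400000

Under H₀, X ~ Binomial(6, 3/20); the Type I error rate is P(X ≥ 3).
Computing the lower-tail complement: 1 − 6097033/6400000 = 302967/6400000.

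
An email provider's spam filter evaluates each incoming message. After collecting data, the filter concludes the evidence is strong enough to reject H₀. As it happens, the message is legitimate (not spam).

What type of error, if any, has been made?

Type I error

The conventional null hypothesis here is that the message is legitimate (not spam).
H₀ was rejected, but H₀ is actually true.
Rejecting a true null hypothesis is a Type I error (false positive).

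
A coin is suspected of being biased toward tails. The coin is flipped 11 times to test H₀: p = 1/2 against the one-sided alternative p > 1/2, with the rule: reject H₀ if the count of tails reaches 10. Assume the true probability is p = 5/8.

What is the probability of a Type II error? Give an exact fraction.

β = P(fail to reject H₀ | Ha true) = P(K ≤ 9 | p = 5/8), K ~ Binomial(11, 5/8).
Adding the binomial probabilities P(K=0)+…+P(K=9) at p = 5/8 gives 4109420421/4294967296.

4109420421/4294967296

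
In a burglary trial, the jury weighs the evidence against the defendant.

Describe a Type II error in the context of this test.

With the conventional null hypothesis that the defendant is innocent:
A Type II error is failing to reject H₀ when H₀ is false.
Here that means acquitting the defendant when actually the defendant is guilty.

A Type II error would mean concluding that the defendant is innocent (or at least failing to establish that the defendant is guilty) when in fact the defendant is guilty.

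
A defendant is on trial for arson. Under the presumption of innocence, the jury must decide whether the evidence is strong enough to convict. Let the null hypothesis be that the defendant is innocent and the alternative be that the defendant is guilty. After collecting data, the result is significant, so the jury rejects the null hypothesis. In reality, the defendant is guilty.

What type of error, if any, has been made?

No error — this is a correct decision.

The test rejected a false H₀ — the decision matches the true state.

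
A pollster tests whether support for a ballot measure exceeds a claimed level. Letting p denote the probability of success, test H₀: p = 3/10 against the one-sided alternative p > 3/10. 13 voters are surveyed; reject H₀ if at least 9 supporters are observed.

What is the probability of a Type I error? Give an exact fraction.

8061940287/2000000000000

The Type I error probability is α = P(S ≥ 9) computed under H₀, where S ~ Binomial(13, 3/10).
Summing C(13,j)(3/10)^j(7/10)^{13−j} for j = 9,…,13 gives 8061940287/2000000000000.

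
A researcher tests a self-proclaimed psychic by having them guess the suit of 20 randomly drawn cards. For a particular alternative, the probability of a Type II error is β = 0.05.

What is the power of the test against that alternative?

Power = 1 − β = 1 − 0.05 = 0.95.

0.95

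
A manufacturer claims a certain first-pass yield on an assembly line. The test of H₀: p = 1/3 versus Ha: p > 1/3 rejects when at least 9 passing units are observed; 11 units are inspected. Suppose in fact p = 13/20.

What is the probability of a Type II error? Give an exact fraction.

A Type II error is failing to reject when Ha holds: with p = 13/20, β = P(Y ≤ 8).
Summing C(11,j)·(13/20)^j·(7/20)^{11-j} for j = 0..8 gives 32762721984671/40960000000000.

32762721984671/40960000000000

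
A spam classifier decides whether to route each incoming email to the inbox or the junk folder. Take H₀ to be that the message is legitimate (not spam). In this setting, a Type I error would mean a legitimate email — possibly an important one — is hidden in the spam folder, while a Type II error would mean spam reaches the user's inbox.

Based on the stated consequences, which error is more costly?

The Type I consequence (a legitimate email — possibly an important one — is hidden in the spam folder) is more severe than the Type II consequence (spam reaches the user's inbox).

Type I error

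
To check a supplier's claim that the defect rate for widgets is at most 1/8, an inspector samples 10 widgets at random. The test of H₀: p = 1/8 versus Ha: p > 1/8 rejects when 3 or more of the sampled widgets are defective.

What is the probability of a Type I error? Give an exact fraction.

α = P(reject H₀ | H₀ true) = P(S ≥ 3 | p = 1/8), S ~ Binomial(10, 1/8).
Via the complement, α = 1 − Σ_{j=0}^{2} C(10,j)(1/8)^j(7/8)^{10-j} = 32078615/268435456.

32078615/268435456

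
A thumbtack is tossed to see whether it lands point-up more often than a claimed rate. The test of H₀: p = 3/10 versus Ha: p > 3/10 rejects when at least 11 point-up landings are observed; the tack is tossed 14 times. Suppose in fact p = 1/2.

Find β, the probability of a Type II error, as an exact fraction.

7957/8192

β = P(fail to reject H₀ | Ha true) = P(Y ≤ 10 | p = 1/2), Y ~ Binomial(14, 1/2).
Equivalently, β = 1 − P(Y ≥ 11) = 7957/8192.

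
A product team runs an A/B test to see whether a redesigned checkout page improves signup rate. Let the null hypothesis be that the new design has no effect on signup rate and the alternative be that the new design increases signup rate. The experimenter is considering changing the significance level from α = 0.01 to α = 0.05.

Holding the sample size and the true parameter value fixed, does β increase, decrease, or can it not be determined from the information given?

It decreases.

Relaxing α lowers the evidence threshold; under Ha, outcomes that previously fell short now trigger rejection.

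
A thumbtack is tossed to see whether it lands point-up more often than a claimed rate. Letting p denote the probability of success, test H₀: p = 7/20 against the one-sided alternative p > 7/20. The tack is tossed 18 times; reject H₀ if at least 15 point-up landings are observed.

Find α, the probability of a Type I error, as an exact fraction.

The Type I error probability is α = P(X ≥ 15) computed under H₀, where X ~ Binomial(18, 7/20).
P(X ≥ 15) = Σ_{j=15}^{18} C(18,j)·(7/20)^j·(13/20)^{18-j} = 235664205792060577/6553600000000000000000.

235664205792060577/6553600000000000000000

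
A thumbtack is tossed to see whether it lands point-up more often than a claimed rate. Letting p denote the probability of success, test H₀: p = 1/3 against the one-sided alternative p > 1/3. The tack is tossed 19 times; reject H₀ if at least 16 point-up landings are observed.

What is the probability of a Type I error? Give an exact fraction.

2825/387420489

The Type I error probability is α = P(S ≥ 16) computed under H₀, where S ~ Binomial(19, 1/3).
Adding the binomial terms for j = 16 through 19 with p = 1/3 yields 2825/387420489.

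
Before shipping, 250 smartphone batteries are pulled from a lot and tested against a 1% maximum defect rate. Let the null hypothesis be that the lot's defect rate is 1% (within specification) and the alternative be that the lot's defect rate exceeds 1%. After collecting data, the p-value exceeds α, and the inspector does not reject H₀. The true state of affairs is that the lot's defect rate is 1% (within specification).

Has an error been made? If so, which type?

The test retained a true H₀ — the decision matches the true state.

Neither — the decision is correct.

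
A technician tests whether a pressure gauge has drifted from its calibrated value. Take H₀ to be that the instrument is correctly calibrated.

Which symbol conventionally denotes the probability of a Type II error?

β

P(Type II error) = P(fail to reject H₀ | H₀ false) = β.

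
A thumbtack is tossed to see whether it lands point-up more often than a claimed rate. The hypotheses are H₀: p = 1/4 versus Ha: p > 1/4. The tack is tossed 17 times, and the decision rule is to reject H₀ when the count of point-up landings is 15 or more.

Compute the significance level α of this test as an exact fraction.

319/4294967296

Under H₀, K ~ Binomial(17, 1/4), and α = P(K ≥ 15).
Summing C(17,j)(1/4)^j(3/4)^{17−j} for j = 15,…,17 gives 319/4294967296.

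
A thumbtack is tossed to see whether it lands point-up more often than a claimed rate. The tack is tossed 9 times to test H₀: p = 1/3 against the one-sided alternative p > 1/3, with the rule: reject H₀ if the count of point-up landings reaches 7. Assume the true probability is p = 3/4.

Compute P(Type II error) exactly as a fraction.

Under the alternative p = 3/4, X ~ Binomial(9, 3/4); β is the probability the test does not reject, P(X < 7).
Summing C(9,j)·(3/4)^j·(1/4)^{9-j} for j = 0..6 gives 13085/32768.

13085/32768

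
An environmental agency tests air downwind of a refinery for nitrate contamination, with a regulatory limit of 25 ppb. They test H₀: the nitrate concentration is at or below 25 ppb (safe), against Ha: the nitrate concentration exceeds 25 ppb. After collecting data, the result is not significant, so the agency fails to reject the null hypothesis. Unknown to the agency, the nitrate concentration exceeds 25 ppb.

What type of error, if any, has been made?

H₀ was not rejected, but H₀ is actually false.
Failing to reject a false null hypothesis is a Type II error (false negative).

Type II error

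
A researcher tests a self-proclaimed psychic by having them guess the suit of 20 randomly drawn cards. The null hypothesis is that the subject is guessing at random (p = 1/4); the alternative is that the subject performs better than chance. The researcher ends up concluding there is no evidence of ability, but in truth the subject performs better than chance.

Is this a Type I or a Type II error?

'Concluding there is no evidence of ability' corresponds to failing to reject H₀.
H₀ was not rejected but H₀ is false — a Type II error (false negative).

Type II error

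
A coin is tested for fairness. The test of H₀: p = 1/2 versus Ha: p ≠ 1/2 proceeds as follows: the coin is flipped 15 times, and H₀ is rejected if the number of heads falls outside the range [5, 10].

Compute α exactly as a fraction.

The significance level is the null-hypothesis probability of the rejection region {≤4} ∪ {≥11}.
The two tails are symmetric, so α = 2·(1 + 15 + 105 + 455 + 1365)/2^15 = 3882/32768 = 1941/16384.

1941/16384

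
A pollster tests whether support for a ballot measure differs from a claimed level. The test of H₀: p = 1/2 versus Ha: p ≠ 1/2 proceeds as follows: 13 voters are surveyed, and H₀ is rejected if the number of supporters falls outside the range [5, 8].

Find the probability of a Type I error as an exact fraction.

1093/4096

The significance level is the null-hypothesis probability of the rejection region {≤4} ∪ {≥9}.
The two tails are symmetric, so α = 2·(1 + 13 + 78 + 286 + 715)/2^13 = 2186/8192 = 1093/4096.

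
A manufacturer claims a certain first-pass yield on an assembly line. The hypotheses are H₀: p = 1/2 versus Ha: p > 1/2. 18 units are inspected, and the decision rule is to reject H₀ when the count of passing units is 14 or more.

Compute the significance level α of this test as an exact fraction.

The Type I error probability is α = P(X ≥ 14) computed under H₀, where X ~ Binomial(18, 1/2).
Summing the upper tail: (3060 + 816 + 153 + 18 + 1) / 2^18 = 4048/262144 = 253/16384.

253/16384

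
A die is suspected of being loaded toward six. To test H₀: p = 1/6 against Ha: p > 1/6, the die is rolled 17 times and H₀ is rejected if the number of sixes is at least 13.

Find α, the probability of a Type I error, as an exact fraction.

Under H₀, Y ~ Binomial(17, 1/6), and α = P(Y ≥ 13).
Summing C(17,j)(1/6)^j(5/6)^{17−j} for j = 13,…,17 gives 787993/8463329722368.

787993/8463329722368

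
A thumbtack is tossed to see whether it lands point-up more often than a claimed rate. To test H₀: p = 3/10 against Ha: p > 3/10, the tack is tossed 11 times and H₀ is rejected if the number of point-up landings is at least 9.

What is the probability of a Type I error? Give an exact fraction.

The Type I error probability is α = P(X ≥ 9) computed under H₀, where X ~ Binomial(11, 3/10).
Adding the binomial terms for j = 9 through 11 with p = 3/10 yields 11553921/20000000000.

11553921/20000000000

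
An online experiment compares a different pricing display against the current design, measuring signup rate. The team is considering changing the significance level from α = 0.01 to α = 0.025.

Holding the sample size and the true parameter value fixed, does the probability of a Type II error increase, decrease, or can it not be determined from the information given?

A larger α widens the rejection region, so when the alternative is true more outcomes lead to rejection — failing to reject becomes less likely.

It decreases.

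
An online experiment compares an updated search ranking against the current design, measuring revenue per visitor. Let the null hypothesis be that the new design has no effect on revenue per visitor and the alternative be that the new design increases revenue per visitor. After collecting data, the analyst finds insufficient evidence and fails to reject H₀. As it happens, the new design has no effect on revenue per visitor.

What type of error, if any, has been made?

Neither — the decision is correct.

The test retained a true H₀ — the decision matches the true state.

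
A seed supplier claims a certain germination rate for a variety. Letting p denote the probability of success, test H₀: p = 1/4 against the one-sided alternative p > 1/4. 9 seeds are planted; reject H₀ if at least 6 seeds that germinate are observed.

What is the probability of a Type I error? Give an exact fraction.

655/65536

The Type I error probability is α = P(K ≥ 6) computed under H₀, where K ~ Binomial(9, 1/4).
Adding the binomial terms for j = 6 through 9 with p = 1/4 yields 655/65536.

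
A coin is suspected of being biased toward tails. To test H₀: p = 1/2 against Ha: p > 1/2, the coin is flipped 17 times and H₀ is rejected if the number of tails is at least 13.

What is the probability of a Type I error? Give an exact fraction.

1607/65536

Under H₀, X ~ Binomial(17, 1/2), and α = P(X ≥ 13).
Summing the upper tail: (2380 + 680 + 136 + 17 + 1) / 2^17 = 3214/131072 = 1607/65536.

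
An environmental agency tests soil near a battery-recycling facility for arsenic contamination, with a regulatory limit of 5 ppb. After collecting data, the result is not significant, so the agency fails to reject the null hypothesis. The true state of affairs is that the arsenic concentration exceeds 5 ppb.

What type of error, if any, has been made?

The conventional null hypothesis here is that the arsenic concentration is at or below 5 ppb (safe).
H₀ was not rejected, but H₀ is actually false.
Failing to reject a false null hypothesis is a Type II error (false negative).

Type II error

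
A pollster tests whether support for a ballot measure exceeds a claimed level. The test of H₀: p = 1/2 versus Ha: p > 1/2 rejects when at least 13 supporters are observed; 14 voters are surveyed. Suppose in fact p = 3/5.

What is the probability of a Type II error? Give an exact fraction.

6054091612/6103515625

Under the alternative p = 3/5, Y ~ Binomial(14, 3/5); β is the probability the test does not reject, P(Y < 13).
Adding the binomial probabilities P(Y=0)+…+P(Y=12) at p = 3/5 gives 6054091612/6103515625.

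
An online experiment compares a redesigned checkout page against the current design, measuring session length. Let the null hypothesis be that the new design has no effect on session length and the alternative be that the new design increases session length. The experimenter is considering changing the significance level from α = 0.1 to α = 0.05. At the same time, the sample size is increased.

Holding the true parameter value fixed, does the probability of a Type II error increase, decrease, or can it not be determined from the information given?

The first change alone would make β increase; the second alone would make β decrease. Which effect dominates depends on the magnitudes, which are not given.

Cannot be determined from the information given.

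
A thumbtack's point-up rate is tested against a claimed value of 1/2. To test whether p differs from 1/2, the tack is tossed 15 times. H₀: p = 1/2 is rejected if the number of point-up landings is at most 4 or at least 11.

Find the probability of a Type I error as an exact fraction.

α = P(K ≤ 4 or K ≥ 11 | p = 1/2), K ~ Binomial(15, 1/2).
The two tails are symmetric, so α = 2·(1 + 15 + 105 + 455 + 1365)/2^15 = 3882/32768 = 1941/16384.

1941/16384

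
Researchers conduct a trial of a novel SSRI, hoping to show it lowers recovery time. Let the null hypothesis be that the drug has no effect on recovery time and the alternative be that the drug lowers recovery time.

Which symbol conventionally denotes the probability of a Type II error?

P(Type II error) = P(fail to reject H₀ | H₀ false) = β.

β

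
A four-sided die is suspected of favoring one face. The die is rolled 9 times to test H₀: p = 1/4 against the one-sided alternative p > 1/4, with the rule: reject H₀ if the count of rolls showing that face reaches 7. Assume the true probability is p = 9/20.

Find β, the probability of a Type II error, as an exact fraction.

β = P(fail to reject H₀ | Ha true) = P(S ≤ 6 | p = 9/20), S ~ Binomial(9, 9/20).
Equivalently, β = 1 − P(S ≥ 7) = 30407271323/32000000000.

30407271323/32000000000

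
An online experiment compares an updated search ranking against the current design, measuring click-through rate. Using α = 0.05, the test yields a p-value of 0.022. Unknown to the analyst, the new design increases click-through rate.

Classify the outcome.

No error — this is a correct decision.

The conventional null hypothesis is that the new design has no effect on click-through rate.
Since p = 0.022 < α = 0.05, H₀ is rejected.
H₀ is false (actually the new design increases click-through rate).
The decision matches the true state — no error.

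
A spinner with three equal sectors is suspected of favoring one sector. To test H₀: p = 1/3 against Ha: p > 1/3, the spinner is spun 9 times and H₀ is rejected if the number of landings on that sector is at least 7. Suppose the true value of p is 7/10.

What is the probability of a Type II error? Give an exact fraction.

Under the alternative p = 7/10, X ~ Binomial(9, 7/10); β is the probability the test does not reject, P(X < 7).
Adding the binomial probabilities P(X=0)+…+P(X=6) at p = 7/10 gives 268584417/500000000.

268584417/500000000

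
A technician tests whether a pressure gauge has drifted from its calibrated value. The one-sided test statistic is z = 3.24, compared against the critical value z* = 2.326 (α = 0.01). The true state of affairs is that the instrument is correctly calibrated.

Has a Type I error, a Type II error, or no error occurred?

Type I error

The conventional null hypothesis is that the instrument is correctly calibrated.
Since z = 3.24 > z* = 2.326, H₀ is rejected.
H₀ is true (actually the instrument is correctly calibrated).
Rejecting a true H₀ is a Type I error.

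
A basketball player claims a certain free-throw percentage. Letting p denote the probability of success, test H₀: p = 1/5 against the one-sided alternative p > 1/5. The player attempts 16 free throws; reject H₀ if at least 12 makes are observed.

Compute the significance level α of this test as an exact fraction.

α = P(reject H₀ | H₀ true) = P(K ≥ 12 | p = 1/5), with K ~ Binomial(16, 1/5).
Adding the binomial terms for j = 12 through 16 with p = 1/5 yields 100749/30517578125.

100749/30517578125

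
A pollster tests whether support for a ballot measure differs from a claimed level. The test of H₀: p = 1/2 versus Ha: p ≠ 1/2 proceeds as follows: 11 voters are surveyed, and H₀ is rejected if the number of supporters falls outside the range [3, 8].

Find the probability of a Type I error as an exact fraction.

67/1024

Under H₀, X ~ Binomial(11, 1/2); α is the probability of landing in either tail, P(X ≤ 2) + P(X ≥ 9).
The two tails are symmetric, so α = 2·(1 + 11 + 55)/2^11 = 134/2048 = 67/1024.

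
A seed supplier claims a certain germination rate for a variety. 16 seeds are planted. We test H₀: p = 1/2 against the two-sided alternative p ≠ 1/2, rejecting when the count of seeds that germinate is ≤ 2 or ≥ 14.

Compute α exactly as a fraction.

137/32768

The significance level is the null-hypothesis probability of the rejection region {≤2} ∪ {≥14}.
By symmetry, α = 2·P(Y ≤ 2) = 2·(1 + 16 + 120)/65536 = 274/65536 = 137/32768.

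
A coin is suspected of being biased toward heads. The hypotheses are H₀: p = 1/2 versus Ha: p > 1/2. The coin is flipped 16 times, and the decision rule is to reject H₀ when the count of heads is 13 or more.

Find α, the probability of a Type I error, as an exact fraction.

Under H₀, S ~ Binomial(16, 1/2), and α = P(S ≥ 13).
P(S ≥ 13) = [C(16,13) + C(16,14) + C(16,15) + C(16,16)] / 2^16 = (560 + 120 + 16 + 1) / 65536 = 697/65536.

697/65536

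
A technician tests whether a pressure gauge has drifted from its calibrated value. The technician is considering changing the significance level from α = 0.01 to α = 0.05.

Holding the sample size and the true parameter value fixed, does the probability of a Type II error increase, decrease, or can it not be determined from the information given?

It decreases.

Relaxing α lowers the evidence threshold; under Ha, outcomes that previously fell short now trigger rejection.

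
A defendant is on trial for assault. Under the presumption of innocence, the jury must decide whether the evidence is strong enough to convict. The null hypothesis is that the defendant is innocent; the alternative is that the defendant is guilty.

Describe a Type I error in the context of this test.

A Type I error would mean concluding that the defendant is guilty when in fact the defendant is innocent.

A Type I error is rejecting H₀ when H₀ is true.
Here that means convicting the defendant when actually the defendant is innocent.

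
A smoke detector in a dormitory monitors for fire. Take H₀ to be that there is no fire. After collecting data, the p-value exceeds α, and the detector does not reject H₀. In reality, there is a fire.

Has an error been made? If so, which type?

H₀ was not rejected, but H₀ is actually false.
Failing to reject a false null hypothesis is a Type II error (false negative).

Type II error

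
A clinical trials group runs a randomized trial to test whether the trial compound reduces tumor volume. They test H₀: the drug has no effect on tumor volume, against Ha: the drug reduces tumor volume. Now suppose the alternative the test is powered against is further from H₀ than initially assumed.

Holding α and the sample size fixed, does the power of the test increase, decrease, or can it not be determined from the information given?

The further the true parameter sits from the null value, the more of the Ha sampling distribution falls in the rejection region.
Since power = 1 − β and β decreases, power increases.

It increases.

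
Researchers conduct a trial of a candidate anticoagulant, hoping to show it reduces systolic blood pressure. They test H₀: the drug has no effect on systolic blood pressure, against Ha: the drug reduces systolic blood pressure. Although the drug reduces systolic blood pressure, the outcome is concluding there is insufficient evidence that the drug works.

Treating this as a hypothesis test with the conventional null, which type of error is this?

'Concluding there is insufficient evidence that the drug works' corresponds to failing to reject H₀.
H₀ was not rejected but H₀ is false — a Type II error (false negative).

Type II error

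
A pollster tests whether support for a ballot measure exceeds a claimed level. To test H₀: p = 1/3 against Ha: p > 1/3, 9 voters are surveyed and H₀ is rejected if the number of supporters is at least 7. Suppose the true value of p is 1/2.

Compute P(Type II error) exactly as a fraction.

233/256

β = P(fail to reject H₀ | Ha true) = P(X ≤ 6 | p = 1/2), X ~ Binomial(9, 1/2).
Summing C(9,j)·(1/2)^j·(1/2)^{9-j} for j = 0..6 gives 233/256.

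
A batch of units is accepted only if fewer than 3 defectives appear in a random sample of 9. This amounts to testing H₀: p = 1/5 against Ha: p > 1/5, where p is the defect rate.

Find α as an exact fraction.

511333/1953125

Under H₀, S ~ Binomial(9, 1/5); the Type I error rate is P(S ≥ 3).
Via the complement, α = 1 − Σ_{j=0}^{2} C(9,j)(1/5)^j(4/5)^{9-j} = 511333/1953125.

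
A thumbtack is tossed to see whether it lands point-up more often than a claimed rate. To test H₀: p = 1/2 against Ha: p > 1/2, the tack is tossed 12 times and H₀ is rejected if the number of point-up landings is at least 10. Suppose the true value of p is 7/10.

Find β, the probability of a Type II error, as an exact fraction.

A Type II error is failing to reject when Ha holds: with p = 7/10, β = P(X ≤ 9).
Adding the binomial probabilities P(X=0)+…+P(X=9) at p = 7/10 gives 149436930429/200000000000.

149436930429/200000000000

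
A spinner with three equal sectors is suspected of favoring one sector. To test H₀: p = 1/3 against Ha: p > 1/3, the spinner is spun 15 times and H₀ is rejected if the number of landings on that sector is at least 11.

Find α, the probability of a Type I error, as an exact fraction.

The Type I error probability is α = P(Y ≥ 11) computed under H₀, where Y ~ Binomial(15, 1/3).
Summing C(15,j)(1/3)^j(2/3)^{15−j} for j = 11,…,15 gives 25931/14348907.

25931/14348907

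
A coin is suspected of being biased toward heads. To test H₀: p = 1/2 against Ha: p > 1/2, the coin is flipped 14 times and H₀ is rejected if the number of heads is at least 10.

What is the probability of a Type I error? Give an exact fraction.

1471/16384

Under H₀, Y ~ Binomial(14, 1/2), and α = P(Y ≥ 10).
P(Y ≥ 10) = [C(14,10) + C(14,11) + C(14,12) + C(14,13) + C(14,14)] / 2^14 = (1001 + 364 + 91 + 14 + 1) / 16384 = 1471/16384.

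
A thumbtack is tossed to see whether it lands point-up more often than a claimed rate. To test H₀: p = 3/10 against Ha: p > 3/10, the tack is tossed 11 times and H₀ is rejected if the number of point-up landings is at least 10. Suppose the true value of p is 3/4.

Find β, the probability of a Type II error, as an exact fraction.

1683809/2097152

Under the alternative p = 3/4, S ~ Binomial(11, 3/4); β is the probability the test does not reject, P(S < 10).
Adding the binomial probabilities P(S=0)+…+P(S=9) at p = 3/4 gives 1683809/2097152.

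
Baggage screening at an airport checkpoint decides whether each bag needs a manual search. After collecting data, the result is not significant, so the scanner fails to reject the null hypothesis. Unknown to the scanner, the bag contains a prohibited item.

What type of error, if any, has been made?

The conventional null hypothesis here is that the bag contains no prohibited items.
H₀ was not rejected, but H₀ is actually false.
Failing to reject a false null hypothesis is a Type II error (false negative).

Type II error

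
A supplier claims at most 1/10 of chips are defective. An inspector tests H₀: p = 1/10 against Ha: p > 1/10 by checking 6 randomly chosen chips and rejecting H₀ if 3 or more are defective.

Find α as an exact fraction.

The significance level is the probability, assuming p = 1/10, of seeing 3 or more defectives in 6 draws.
Via the complement, α = 1 − Σ_{j=0}^{2} C(6,j)(1/10)^j(9/10)^{6-j} = 317/20000.

317/20000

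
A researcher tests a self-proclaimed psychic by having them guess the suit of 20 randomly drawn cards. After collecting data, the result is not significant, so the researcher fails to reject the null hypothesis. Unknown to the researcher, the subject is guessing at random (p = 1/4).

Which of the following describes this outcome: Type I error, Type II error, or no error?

The conventional null hypothesis here is that the subject is guessing at random (p = 1/4).
The test retained a true H₀ — the decision matches the true state.

No error (correct decision).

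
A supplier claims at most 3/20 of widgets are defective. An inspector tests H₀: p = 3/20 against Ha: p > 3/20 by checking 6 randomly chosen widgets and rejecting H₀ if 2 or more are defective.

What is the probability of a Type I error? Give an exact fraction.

2861001/12800000

The significance level is the probability, assuming p = 3/20, of seeing 2 or more defectives in 6 draws.
α = 1 − P(K ≤ 1) = 1 − 9938999/12800000 = 2861001/12800000.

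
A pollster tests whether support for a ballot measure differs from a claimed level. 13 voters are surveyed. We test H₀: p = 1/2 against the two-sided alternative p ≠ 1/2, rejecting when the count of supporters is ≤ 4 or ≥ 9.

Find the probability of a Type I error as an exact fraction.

α = P(K ≤ 4 or K ≥ 9 | p = 1/2), K ~ Binomial(13, 1/2).
Each tail has probability (1 + 13 + 78 + 286 + 715)/8192; doubling gives α = 2186/8192 = 1093/4096.

1093/4096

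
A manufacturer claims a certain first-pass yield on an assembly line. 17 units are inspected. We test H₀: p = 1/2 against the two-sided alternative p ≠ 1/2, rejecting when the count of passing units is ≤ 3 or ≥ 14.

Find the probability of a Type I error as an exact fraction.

Under H₀, X ~ Binomial(17, 1/2); α is the probability of landing in either tail, P(X ≤ 3) + P(X ≥ 14).
Each tail has probability (1 + 17 + 136 + 680)/131072; doubling gives α = 1668/131072 = 417/32768.

417/32768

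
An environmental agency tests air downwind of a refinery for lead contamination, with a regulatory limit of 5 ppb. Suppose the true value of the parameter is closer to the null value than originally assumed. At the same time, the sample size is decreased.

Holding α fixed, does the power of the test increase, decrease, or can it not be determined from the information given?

A smaller true effect puts the Ha sampling distribution closer to H₀, so more of it falls in the non-rejection region. With less data the test statistic is noisier; under Ha, more outcomes land inside the acceptance region. Both changes push β in the same direction.
Since power = 1 − β and β increases, power decreases.

It decreases.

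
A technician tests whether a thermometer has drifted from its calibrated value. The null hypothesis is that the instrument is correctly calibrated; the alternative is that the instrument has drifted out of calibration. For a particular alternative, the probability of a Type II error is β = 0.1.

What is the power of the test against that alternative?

0.9

Power = 1 − β = 1 − 0.1 = 0.9.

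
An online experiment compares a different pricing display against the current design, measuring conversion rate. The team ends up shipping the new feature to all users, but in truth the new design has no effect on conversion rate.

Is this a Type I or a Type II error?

The null hypothesis here is that the new design has no effect on conversion rate.
'Shipping the new feature to all users' corresponds to rejecting H₀.
H₀ was rejected but H₀ is true — a Type I error (false positive).

Type I error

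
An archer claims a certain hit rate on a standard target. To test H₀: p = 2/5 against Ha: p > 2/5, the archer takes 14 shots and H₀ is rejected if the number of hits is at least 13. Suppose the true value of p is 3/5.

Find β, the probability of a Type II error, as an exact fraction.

Under the alternative p = 3/5, K ~ Binomial(14, 3/5); β is the probability the test does not reject, P(K < 13).
Equivalently, β = 1 − P(K ≥ 13) = 6054091612/6103515625.

6054091612/6103515625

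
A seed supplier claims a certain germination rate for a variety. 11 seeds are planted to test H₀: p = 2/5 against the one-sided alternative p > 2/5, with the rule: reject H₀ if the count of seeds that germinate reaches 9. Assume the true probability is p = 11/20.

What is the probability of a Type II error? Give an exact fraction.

38288445266097/40960000000000

β = P(fail to reject H₀ | Ha true) = P(Y ≤ 8 | p = 11/20), Y ~ Binomial(11, 11/20).
Equivalently, β = 1 − P(Y ≥ 9) = 38288445266097/40960000000000.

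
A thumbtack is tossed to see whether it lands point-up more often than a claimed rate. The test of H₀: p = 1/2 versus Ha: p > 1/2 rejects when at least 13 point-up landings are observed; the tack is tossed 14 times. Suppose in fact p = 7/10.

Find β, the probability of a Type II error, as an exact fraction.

95252438490057/100000000000000

Under the alternative p = 7/10, X ~ Binomial(14, 7/10); β is the probability the test does not reject, P(X < 13).
Adding the binomial probabilities P(X=0)+…+P(X=12) at p = 7/10 gives 95252438490057/100000000000000.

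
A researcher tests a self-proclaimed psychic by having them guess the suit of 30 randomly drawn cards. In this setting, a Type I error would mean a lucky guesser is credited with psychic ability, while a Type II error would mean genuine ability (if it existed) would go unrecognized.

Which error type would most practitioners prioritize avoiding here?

Type I error

The Type I consequence (a lucky guesser is credited with psychic ability) is more severe than the Type II consequence (genuine ability (if it existed) would go unrecognized).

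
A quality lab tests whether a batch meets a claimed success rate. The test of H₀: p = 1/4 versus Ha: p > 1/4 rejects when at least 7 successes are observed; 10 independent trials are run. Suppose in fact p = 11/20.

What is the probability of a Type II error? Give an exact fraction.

1878942860721/2560000000000

Under the alternative p = 11/20, X ~ Binomial(10, 11/20); β is the probability the test does not reject, P(X < 7).
Equivalently, β = 1 − P(X ≥ 7) = 1878942860721/2560000000000.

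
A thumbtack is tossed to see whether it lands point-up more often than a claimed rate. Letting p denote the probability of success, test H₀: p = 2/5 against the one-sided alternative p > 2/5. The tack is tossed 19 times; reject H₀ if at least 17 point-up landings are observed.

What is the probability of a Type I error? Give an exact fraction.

α = P(reject H₀ | H₀ true) = P(K ≥ 17 | p = 2/5), with K ~ Binomial(19, 2/5).
Summing C(19,j)(2/5)^j(3/5)^{19−j} for j = 17,…,19 gives 217186304/19073486328125.

217186304/19073486328125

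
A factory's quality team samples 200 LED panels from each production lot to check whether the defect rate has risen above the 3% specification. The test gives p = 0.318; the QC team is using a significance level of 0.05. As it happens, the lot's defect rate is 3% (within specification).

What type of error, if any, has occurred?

The conventional null hypothesis is that the lot's defect rate is 3% (within specification).
Since p = 0.318 ≥ α = 0.05, H₀ is not rejected.
H₀ is true (actually the lot's defect rate is 3% (within specification)).
The decision matches the true state — no error.

No error (correct decision).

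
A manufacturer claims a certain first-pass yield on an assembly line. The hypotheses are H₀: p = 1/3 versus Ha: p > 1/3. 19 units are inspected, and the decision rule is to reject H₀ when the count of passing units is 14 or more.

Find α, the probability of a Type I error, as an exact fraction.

147529/387420489

Under H₀, X ~ Binomial(19, 1/3), and α = P(X ≥ 14).
P(X ≥ 14) = Σ_{j=14}^{19} C(19,j)·(1/3)^j·(2/3)^{19-j} = 147529/387420489.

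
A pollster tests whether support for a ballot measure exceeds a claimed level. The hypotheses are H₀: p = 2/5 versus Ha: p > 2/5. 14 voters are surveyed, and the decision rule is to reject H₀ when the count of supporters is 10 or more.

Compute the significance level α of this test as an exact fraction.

α = P(reject H₀ | H₀ true) = P(S ≥ 10 | p = 2/5), with S ~ Binomial(14, 2/5).
P(S ≥ 10) = Σ_{j=10}^{14} C(14,j)·(2/5)^j·(3/5)^{14-j} = 21373952/1220703125.

21373952/1220703125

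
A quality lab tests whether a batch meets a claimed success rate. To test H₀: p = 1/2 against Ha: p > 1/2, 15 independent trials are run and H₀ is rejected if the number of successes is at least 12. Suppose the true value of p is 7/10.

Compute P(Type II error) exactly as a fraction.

87891509014119/125000000000000

β = P(fail to reject H₀ | Ha true) = P(Y ≤ 11 | p = 7/10), Y ~ Binomial(15, 7/10).
Summing C(15,j)·(7/10)^j·(3/10)^{15-j} for j = 0..11 gives 87891509014119/125000000000000.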